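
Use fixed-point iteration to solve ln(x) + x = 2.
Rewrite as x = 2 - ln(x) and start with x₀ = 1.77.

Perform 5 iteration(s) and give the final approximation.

Equation: ln(x) + x = 2
Fixed-point form: x = 2 - ln(x)
x₀ = 1.77

x_1 = g(1.770000) = 1.429020
x_2 = g(1.429020) = 1.643011
x_3 = g(1.643011) = 1.503470
x_4 = g(1.503470) = 1.592224
x_5 = g(1.592224) = 1.534868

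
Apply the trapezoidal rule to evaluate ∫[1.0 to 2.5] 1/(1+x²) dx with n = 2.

f(x) = 1/(1+x²)
a = 1.0, b = 2.5, n = 2
h = (b - a)/n = 0.750000

Trapezoidal rule: (h/2)[f(x₀) + 2f(x₁) + 2f(x₂) + ... + f(xₙ)]

x_0 = 1.0000, f(x_0) = 0.500000, coefficient = 1
x_1 = 1.7500, f(x_1) = 0.246154, coefficient = 2
x_2 = 2.5000, f(x_2) = 0.137931, coefficient = 1

I ≈ (0.750000/2) × 1.130239 = 0.423840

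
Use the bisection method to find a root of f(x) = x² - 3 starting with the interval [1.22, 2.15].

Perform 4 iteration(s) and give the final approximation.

f(x) = x² - 3
Initial interval: [1.22, 2.15]

Iteration 1:
  c_1 = (1.220000 + 2.150000)/2 = 1.685000
  f(c_1) = f(1.685000) = -0.160775
  f(a) × f(c) ≥ 0, new interval: [1.685000, 2.150000]
Iteration 2:
  c_2 = (1.685000 + 2.150000)/2 = 1.917500
  f(c_2) = f(1.917500) = 0.676806
  f(a) × f(c) < 0, new interval: [1.685000, 1.917500]
Iteration 3:
  c_3 = (1.685000 + 1.917500)/2 = 1.801250
  f(c_3) = f(1.801250) = 0.244502
  f(a) × f(c) < 0, new interval: [1.685000, 1.801250]
Iteration 4:
  c_4 = (1.685000 + 1.801250)/2 = 1.743125
  f(c_4) = f(1.743125) = 0.038485
  f(a) × f(c) < 0, new interval: [1.685000, 1.743125]

After 4 iteration(s), the approximation is c_4 = 1.743125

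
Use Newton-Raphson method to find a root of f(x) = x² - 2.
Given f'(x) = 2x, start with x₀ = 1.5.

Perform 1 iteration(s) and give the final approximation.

f(x) = x² - 2
f'(x) = 2x
x₀ = 1.5

Newton-Raphson formula: x_{n+1} = x_n - f(x_n)/f'(x_n)

Iteration 1:
  f(1.500000) = 0.250000
  f'(1.500000) = 3.000000
  x_1 = 1.500000 - 0.250000/3.000000 = 1.416667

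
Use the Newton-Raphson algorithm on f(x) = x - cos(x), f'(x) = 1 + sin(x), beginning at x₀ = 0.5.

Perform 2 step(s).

f(x) = x - cos(x)
f'(x) = 1 + sin(x)
x₀ = 0.5

Newton-Raphson formula: x_{n+1} = x_n - f(x_n)/f'(x_n)

Iteration 1:
  f(0.500000) = -0.377583
  f'(0.500000) = 1.479426
  x_1 = 0.500000 - (-0.377583)/1.479426 = 0.755222
Iteration 2:
  f(0.755222) = 0.027103
  f'(0.755222) = 1.685451
  x_2 = 0.755222 - 0.027103/1.685451 = 0.739142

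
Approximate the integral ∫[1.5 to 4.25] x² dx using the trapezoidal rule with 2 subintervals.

f(x) = x²
a = 1.5, b = 4.25, n = 2
h = (b - a)/n = 1.375000

Trapezoidal rule: (h/2)[f(x₀) + 2f(x₁) + 2f(x₂) + ... + f(xₙ)]

x_0 = 1.5000, f(x_0) = 2.250000, coefficient = 1
x_1 = 2.8750, f(x_1) = 8.265625, coefficient = 2
x_2 = 4.2500, f(x_2) = 18.062500, coefficient = 1

I ≈ (1.375000/2) × 36.843750 = 25.330078
Exact value: 24.463542
Error: 0.866536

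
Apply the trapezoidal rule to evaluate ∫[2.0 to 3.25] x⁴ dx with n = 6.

f(x) = x⁴
a = 2.0, b = 3.25, n = 6
h = (b - a)/n = 0.208333

Trapezoidal rule: (h/2)[f(x₀) + 2f(x₁) + 2f(x₂) + ... + f(xₙ)]

x_0 = 2.0000, f(x_0) = 16.000000, coefficient = 1
x_1 = 2.2083, f(x_1) = 23.782555, coefficient = 2
x_2 = 2.4167, f(x_2) = 34.108845, coefficient = 2
x_3 = 2.6250, f(x_3) = 47.480713, coefficient = 2
x_4 = 2.8333, f(x_4) = 64.445216, coefficient = 2
x_5 = 3.0417, f(x_5) = 85.594621, coefficient = 2
x_6 = 3.2500, f(x_6) = 111.566406, coefficient = 1

I ≈ (0.208333/2) × 638.390306 = 66.498990
Exact value: 66.118164
Error: 0.380826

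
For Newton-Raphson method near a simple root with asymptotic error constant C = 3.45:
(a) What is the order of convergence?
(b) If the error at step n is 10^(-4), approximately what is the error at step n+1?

(a) Newton-Raphson has quadratic (order 2) convergence near simple roots.
    This means |e_{n+1}| ≈ C|e_n|².

(b) With |e_n| = 10^(-4) and C = 3.45:
    |e_{n+1}| ≈ 3.45 × (10^(-4))² = 3.45 × 10^(-8)

(a) 2 (quadratic); (b) |e_{n+1}| ≈ 3.450e-08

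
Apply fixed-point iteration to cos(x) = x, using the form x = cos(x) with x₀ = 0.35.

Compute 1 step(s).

Equation: cos(x) = x
Fixed-point form: x = cos(x)
x₀ = 0.35

x_1 = g(0.350000) = 0.939373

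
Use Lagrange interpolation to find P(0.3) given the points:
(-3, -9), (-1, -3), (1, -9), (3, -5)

Lagrange interpolation formula:
P(x) = Σ yᵢ × Lᵢ(x)
where Lᵢ(x) = Π_{j≠i} (x - xⱼ)/(xᵢ - xⱼ)

L_0(0.3) = (0.3 - (-1))/(-3 - (-1)) × (0.3 - 1)/(-3 - 1) × (0.3 - 3)/(-3 - 3) = -0.051187
L_1(0.3) = (0.3 - (-3))/(-1 - (-3)) × (0.3 - 1)/(-1 - 1) × (0.3 - 3)/(-1 - 3) = 0.389812
L_2(0.3) = (0.3 - (-3))/(1 - (-3)) × (0.3 - (-1))/(1 - (-1)) × (0.3 - 3)/(1 - 3) = 0.723938
L_3(0.3) = (0.3 - (-3))/(3 - (-3)) × (0.3 - (-1))/(3 - (-1)) × (0.3 - 1)/(3 - 1) = -0.062562

P(0.3) = (-9)×L_0(0.3) + (-3)×L_1(0.3) + (-9)×L_2(0.3) + (-5)×L_3(0.3)
P(0.3) = -6.911375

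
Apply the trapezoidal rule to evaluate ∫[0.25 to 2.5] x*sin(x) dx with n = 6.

f(x) = x*sin(x)
a = 0.25, b = 2.5, n = 6
h = (b - a)/n = 0.375000

Trapezoidal rule: (h/2)[f(x₀) + 2f(x₁) + 2f(x₂) + ... + f(xₙ)]

x_0 = 0.2500, f(x_0) = 0.061851, coefficient = 1
x_1 = 0.6250, f(x_1) = 0.365686, coefficient = 2
x_2 = 1.0000, f(x_2) = 0.841471, coefficient = 2
x_3 = 1.3750, f(x_3) = 1.348728, coefficient = 2
x_4 = 1.7500, f(x_4) = 1.721975, coefficient = 2
x_5 = 2.1250, f(x_5) = 1.806930, coefficient = 2
x_6 = 2.5000, f(x_6) = 1.496180, coefficient = 1

I ≈ (0.375000/2) × 13.727611 = 2.573927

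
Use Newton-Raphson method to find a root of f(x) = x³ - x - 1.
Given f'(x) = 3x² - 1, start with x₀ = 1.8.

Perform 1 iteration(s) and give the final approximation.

f(x) = x³ - x - 1
f'(x) = 3x² - 1
x₀ = 1.8

Newton-Raphson formula: x_{n+1} = x_n - f(x_n)/f'(x_n)

Iteration 1:
  f(1.800000) = 3.032000
  f'(1.800000) = 8.720000
  x_1 = 1.800000 - 3.032000/8.720000 = 1.452294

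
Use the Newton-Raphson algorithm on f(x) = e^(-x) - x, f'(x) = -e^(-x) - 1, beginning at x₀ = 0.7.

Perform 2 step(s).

f(x) = e^(-x) - x
f'(x) = -e^(-x) - 1
x₀ = 0.7

Newton-Raphson formula: x_{n+1} = x_n - f(x_n)/f'(x_n)

Iteration 1:
  f(0.700000) = -0.203415
  f'(0.700000) = -1.496585
  x_1 = 0.700000 - (-0.203415)/(-1.496585) = 0.564081
Iteration 2:
  f(0.564081) = 0.004802
  f'(0.564081) = -1.568883
  x_2 = 0.564081 - 0.004802/(-1.568883) = 0.567142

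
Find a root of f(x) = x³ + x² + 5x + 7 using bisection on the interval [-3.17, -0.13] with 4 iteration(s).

f(x) = x³ + x² + 5x + 7
Initial interval: [-3.17, -0.13]

Iteration 1:
  c_1 = (-3.170000 + (-0.130000))/2 = -1.650000
  f(c_1) = f(-1.650000) = -3.019625
  f(a) × f(c) ≥ 0, new interval: [-1.650000, -0.130000]
Iteration 2:
  c_2 = (-1.650000 + (-0.130000))/2 = -0.890000
  f(c_2) = f(-0.890000) = 2.637131
  f(a) × f(c) < 0, new interval: [-1.650000, -0.890000]
Iteration 3:
  c_3 = (-1.650000 + (-0.890000))/2 = -1.270000
  f(c_3) = f(-1.270000) = 0.214517
  f(a) × f(c) < 0, new interval: [-1.650000, -1.270000]
Iteration 4:
  c_4 = (-1.650000 + (-1.270000))/2 = -1.460000
  f(c_4) = f(-1.460000) = -1.280536
  f(a) × f(c) ≥ 0, new interval: [-1.460000, -1.270000]

After 4 iteration(s), the approximation is c_4 = -1.460000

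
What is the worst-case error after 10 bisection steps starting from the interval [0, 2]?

Bisection error bound: |error| ≤ (b-a)/2^n
|error| ≤ (2 - 0)/2^10 = 2/2^10
|error| ≤ 0.0019531250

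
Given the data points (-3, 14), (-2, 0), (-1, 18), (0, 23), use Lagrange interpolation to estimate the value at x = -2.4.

Lagrange interpolation formula:
P(x) = Σ yᵢ × Lᵢ(x)
where Lᵢ(x) = Π_{j≠i} (x - xⱼ)/(xᵢ - xⱼ)

L_0(-2.4) = (-2.4 - (-2))/(-3 - (-2)) × (-2.4 - (-1))/(-3 - (-1)) × (-2.4 - 0)/(-3 - 0) = 0.224000
L_1(-2.4) = (-2.4 - (-3))/(-2 - (-3)) × (-2.4 - (-1))/(-2 - (-1)) × (-2.4 - 0)/(-2 - 0) = 1.008000
L_2(-2.4) = (-2.4 - (-3))/(-1 - (-3)) × (-2.4 - (-2))/(-1 - (-2)) × (-2.4 - 0)/(-1 - 0) = -0.288000
L_3(-2.4) = (-2.4 - (-3))/(0 - (-3)) × (-2.4 - (-2))/(0 - (-2)) × (-2.4 - (-1))/(0 - (-1)) = 0.056000

P(-2.4) = 14×L_0(-2.4) + 0×L_1(-2.4) + 18×L_2(-2.4) + 23×L_3(-2.4)
P(-2.4) = -0.760000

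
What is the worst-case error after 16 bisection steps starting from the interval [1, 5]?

Bisection error bound: |error| ≤ (b-a)/2^n
|error| ≤ (5 - 1)/2^16 = 4/2^16
|error| ≤ 0.0000610352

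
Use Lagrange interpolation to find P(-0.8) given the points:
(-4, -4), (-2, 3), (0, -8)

Lagrange interpolation formula:
P(x) = Σ yᵢ × Lᵢ(x)
where Lᵢ(x) = Π_{j≠i} (x - xⱼ)/(xᵢ - xⱼ)

L_0(-0.8) = (-0.8 - (-2))/(-4 - (-2)) × (-0.8 - 0)/(-4 - 0) = -0.120000
L_1(-0.8) = (-0.8 - (-4))/(-2 - (-4)) × (-0.8 - 0)/(-2 - 0) = 0.640000
L_2(-0.8) = (-0.8 - (-4))/(0 - (-4)) × (-0.8 - (-2))/(0 - (-2)) = 0.480000

P(-0.8) = (-4)×L_0(-0.8) + 3×L_1(-0.8) + (-8)×L_2(-0.8)
P(-0.8) = -1.440000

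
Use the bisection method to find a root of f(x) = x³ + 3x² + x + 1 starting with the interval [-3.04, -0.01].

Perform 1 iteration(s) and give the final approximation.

f(x) = x³ + 3x² + x + 1
Initial interval: [-3.04, -0.01]

Iteration 1:
  c_1 = (-3.040000 + (-0.010000))/2 = -1.525000
  f(c_1) = f(-1.525000) = 2.905297
  f(a) × f(c) < 0, new interval: [-3.040000, -1.525000]

After 1 iteration(s), the approximation is c_1 = -1.525000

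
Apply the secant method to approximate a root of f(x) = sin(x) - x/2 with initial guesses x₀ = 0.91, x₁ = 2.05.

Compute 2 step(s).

f(x) = sin(x) - x/2
x₀ = 0.91, x₁ = 2.05

Secant formula: x_{n+1} = x_n - f(x_n)(x_n - x_{n-1})/(f(x_n) - f(x_{n-1}))

Iteration 1:
  f(0.910000) = 0.334504
  f(2.050000) = -0.137638
  x_2 = 2.050000 - (-0.137638)×(2.050000 - 0.910000)/(-0.137638 - 0.334504)
       = 1.717670
Iteration 2:
  f(2.050000) = -0.137638
  f(1.717670) = 0.130399
  x_3 = 1.717670 - 0.130399×(1.717670 - 2.050000)/(0.130399 - (-0.137638))
       = 1.879347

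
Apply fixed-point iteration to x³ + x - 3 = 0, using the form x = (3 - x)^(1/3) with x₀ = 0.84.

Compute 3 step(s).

Equation: x³ + x - 3 = 0
Fixed-point form: x = (3 - x)^(1/3)
x₀ = 0.84

x_1 = g(0.840000) = 1.292661
x_2 = g(1.292661) = 1.195198
x_3 = g(1.195198) = 1.217521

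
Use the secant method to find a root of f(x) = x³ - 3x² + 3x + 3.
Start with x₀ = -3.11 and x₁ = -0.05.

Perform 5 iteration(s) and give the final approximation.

f(x) = x³ - 3x² + 3x + 3
x₀ = -3.11, x₁ = -0.05

Secant formula: x_{n+1} = x_n - f(x_n)(x_n - x_{n-1})/(f(x_n) - f(x_{n-1}))

Iteration 1:
  f(-3.110000) = -65.426531
  f(-0.050000) = 2.842375
  x_2 = -0.050000 - 2.842375×(-0.050000 - (-3.110000))/(2.842375 - (-65.426531))
       = -0.177403
Iteration 2:
  f(-0.050000) = 2.842375
  f(-0.177403) = 2.367792
  x_3 = -0.177403 - 2.367792×(-0.177403 - (-0.050000))/(2.367792 - 2.842375)
       = -0.813043
Iteration 3:
  f(-0.177403) = 2.367792
  f(-0.813043) = -1.959701
  x_4 = -0.813043 - (-1.959701)×(-0.813043 - (-0.177403))/(-1.959701 - 2.367792)
       = -0.525194
Iteration 4:
  f(-0.813043) = -1.959701
  f(-0.525194) = 0.452067
  x_5 = -0.525194 - 0.452067×(-0.525194 - (-0.813043))/(0.452067 - (-1.959701))
       = -0.579149
Iteration 5:
  f(-0.525194) = 0.452067
  f(-0.579149) = 0.062056
  x_6 = -0.579149 - 0.062056×(-0.579149 - (-0.525194))/(0.062056 - 0.452067)
       = -0.587734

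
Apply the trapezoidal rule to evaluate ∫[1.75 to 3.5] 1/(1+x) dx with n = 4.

f(x) = 1/(1+x)
a = 1.75, b = 3.5, n = 4
h = (b - a)/n = 0.437500

Trapezoidal rule: (h/2)[f(x₀) + 2f(x₁) + 2f(x₂) + ... + f(xₙ)]

x_0 = 1.7500, f(x_0) = 0.363636, coefficient = 1
x_1 = 2.1875, f(x_1) = 0.313725, coefficient = 2
x_2 = 2.6250, f(x_2) = 0.275862, coefficient = 2
x_3 = 3.0625, f(x_3) = 0.246154, coefficient = 2
x_4 = 3.5000, f(x_4) = 0.222222, coefficient = 1

I ≈ (0.437500/2) × 2.257341 = 0.493793
Exact value: 0.492476
Error: 0.001317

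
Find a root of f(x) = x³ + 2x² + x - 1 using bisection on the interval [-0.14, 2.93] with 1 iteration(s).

f(x) = x³ + 2x² + x - 1
Initial interval: [-0.14, 2.93]

Iteration 1:
  c_1 = (-0.140000 + 2.930000)/2 = 1.395000
  f(c_1) = f(1.395000) = 7.001755
  f(a) × f(c) < 0, new interval: [-0.140000, 1.395000]

After 1 iteration(s), the approximation is c_1 = 1.395000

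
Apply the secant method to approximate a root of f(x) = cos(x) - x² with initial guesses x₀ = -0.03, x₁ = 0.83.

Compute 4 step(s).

f(x) = cos(x) - x²
x₀ = -0.03, x₁ = 0.83

Secant formula: x_{n+1} = x_n - f(x_n)(x_n - x_{n-1})/(f(x_n) - f(x_{n-1}))

Iteration 1:
  f(-0.030000) = 0.998650
  f(0.830000) = -0.014024
  x_2 = 0.830000 - (-0.014024)×(0.830000 - (-0.030000))/(-0.014024 - 0.998650)
       = 0.818090
Iteration 2:
  f(0.830000) = -0.014024
  f(0.818090) = 0.014345
  x_3 = 0.818090 - 0.014345×(0.818090 - 0.830000)/(0.014345 - (-0.014024))
       = 0.824112
Iteration 3:
  f(0.818090) = 0.014345
  f(0.824112) = 0.000047
  x_4 = 0.824112 - 0.000047×(0.824112 - 0.818090)/(0.000047 - 0.014345)
       = 0.824132
Iteration 4:
  f(0.824112) = 0.000047
  f(0.824132) = 0.000000
  x_5 = 0.824132 - 0.000000×(0.824132 - 0.824112)/(0.000000 - 0.000047)
       = 0.824132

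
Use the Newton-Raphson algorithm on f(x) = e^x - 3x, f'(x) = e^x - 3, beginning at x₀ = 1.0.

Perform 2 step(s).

f(x) = e^x - 3x
f'(x) = e^x - 3
x₀ = 1.0

Newton-Raphson formula: x_{n+1} = x_n - f(x_n)/f'(x_n)

Iteration 1:
  f(1.000000) = -0.281718
  f'(1.000000) = -0.281718
  x_1 = 1.000000 - (-0.281718)/(-0.281718) = 0.000000
Iteration 2:
  f(0.000000) = 1.000000
  f'(0.000000) = -2.000000
  x_2 = 0.000000 - 1.000000/(-2.000000) = 0.500000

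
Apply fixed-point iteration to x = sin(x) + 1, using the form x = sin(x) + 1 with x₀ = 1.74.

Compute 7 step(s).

Equation: x = sin(x) + 1
Fixed-point form: x = sin(x) + 1
x₀ = 1.74

x_1 = g(1.740000) = 1.985719
x_2 = g(1.985719) = 1.915147
x_3 = g(1.915147) = 1.941295
x_4 = g(1.941295) = 1.932147
x_5 = g(1.932147) = 1.935420
x_6 = g(1.935420) = 1.934258
x_7 = g(1.934258) = 1.934672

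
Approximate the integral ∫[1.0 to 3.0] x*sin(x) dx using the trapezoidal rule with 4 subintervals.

f(x) = x*sin(x)
a = 1.0, b = 3.0, n = 4
h = (b - a)/n = 0.500000

Trapezoidal rule: (h/2)[f(x₀) + 2f(x₁) + 2f(x₂) + ... + f(xₙ)]

x_0 = 1.0000, f(x_0) = 0.841471, coefficient = 1
x_1 = 1.5000, f(x_1) = 1.496242, coefficient = 2
x_2 = 2.0000, f(x_2) = 1.818595, coefficient = 2
x_3 = 2.5000, f(x_3) = 1.496180, coefficient = 2
x_4 = 3.0000, f(x_4) = 0.423360, coefficient = 1

I ≈ (0.500000/2) × 10.886866 = 2.721717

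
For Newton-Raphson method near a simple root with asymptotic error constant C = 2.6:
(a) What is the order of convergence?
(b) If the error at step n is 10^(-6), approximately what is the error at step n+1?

(a) Newton-Raphson has quadratic (order 2) convergence near simple roots.
    This means |e_{n+1}| ≈ C|e_n|².

(b) With |e_n| = 10^(-6) and C = 2.6:
    |e_{n+1}| ≈ 2.6 × (10^(-6))² = 2.6 × 10^(-12)

(a) 2 (quadratic); (b) |e_{n+1}| ≈ 2.600e-12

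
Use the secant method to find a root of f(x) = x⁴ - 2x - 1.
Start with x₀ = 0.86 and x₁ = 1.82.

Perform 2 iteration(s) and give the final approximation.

f(x) = x⁴ - 2x - 1
x₀ = 0.86, x₁ = 1.82

Secant formula: x_{n+1} = x_n - f(x_n)(x_n - x_{n-1})/(f(x_n) - f(x_{n-1}))

Iteration 1:
  f(0.860000) = -2.172992
  f(1.820000) = 6.331994
  x_2 = 1.820000 - 6.331994×(1.820000 - 0.860000)/(6.331994 - (-2.172992))
       = 1.105276
Iteration 2:
  f(1.820000) = 6.331994
  f(1.105276) = -1.718159
  x_3 = 1.105276 - (-1.718159)×(1.105276 - 1.820000)/(-1.718159 - 6.331994)
       = 1.257821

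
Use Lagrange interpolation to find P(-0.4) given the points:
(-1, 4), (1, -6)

Lagrange interpolation formula:
P(x) = Σ yᵢ × Lᵢ(x)
where Lᵢ(x) = Π_{j≠i} (x - xⱼ)/(xᵢ - xⱼ)

L_0(-0.4) = (-0.4 - 1)/(-1 - 1) = 0.700000
L_1(-0.4) = (-0.4 - (-1))/(1 - (-1)) = 0.300000

P(-0.4) = 4×L_0(-0.4) + (-6)×L_1(-0.4)
P(-0.4) = 1.000000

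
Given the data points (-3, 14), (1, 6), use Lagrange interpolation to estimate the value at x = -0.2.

Lagrange interpolation formula:
P(x) = Σ yᵢ × Lᵢ(x)
where Lᵢ(x) = Π_{j≠i} (x - xⱼ)/(xᵢ - xⱼ)

L_0(-0.2) = (-0.2 - 1)/(-3 - 1) = 0.300000
L_1(-0.2) = (-0.2 - (-3))/(1 - (-3)) = 0.700000

P(-0.2) = 14×L_0(-0.2) + 6×L_1(-0.2)
P(-0.2) = 8.400000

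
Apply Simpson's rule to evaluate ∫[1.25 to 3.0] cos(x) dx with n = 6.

f(x) = cos(x)
a = 1.25, b = 3.0, n = 6
h = (b - a)/n = 0.291667

Simpson's rule: (h/3)[f(x₀) + 4f(x₁) + 2f(x₂) + ... + f(xₙ)]

x_0 = 1.2500, f(x_0) = 0.315322, coefficient = 1
x_1 = 1.5417, f(x_1) = 0.029126, coefficient = 4
x_2 = 1.8333, f(x_2) = -0.259531, coefficient = 2
x_3 = 2.1250, f(x_3) = -0.526266, coefficient = 4
x_4 = 2.4167, f(x_4) = -0.748549, coefficient = 2
x_5 = 2.7083, f(x_5) = -0.907602, coefficient = 4
x_6 = 3.0000, f(x_6) = -0.989992, coefficient = 1

I ≈ (0.291667/3) × -8.309802 = -0.807897
Exact value: -0.807865
Error: 0.000033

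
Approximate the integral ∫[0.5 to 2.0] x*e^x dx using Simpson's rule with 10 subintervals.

f(x) = x*e^x
a = 0.5, b = 2.0, n = 10
h = (b - a)/n = 0.150000

Simpson's rule: (h/3)[f(x₀) + 4f(x₁) + 2f(x₂) + ... + f(xₙ)]

x_0 = 0.5000, f(x_0) = 0.824361, coefficient = 1
x_1 = 0.6500, f(x_1) = 1.245102, coefficient = 4
x_2 = 0.8000, f(x_2) = 1.780433, coefficient = 2
x_3 = 0.9500, f(x_3) = 2.456424, coefficient = 4
x_4 = 1.1000, f(x_4) = 3.304583, coefficient = 2
x_5 = 1.2500, f(x_5) = 4.362929, coefficient = 4
x_6 = 1.4000, f(x_6) = 5.677280, coefficient = 2
x_7 = 1.5500, f(x_7) = 7.302779, coefficient = 4
x_8 = 1.7000, f(x_8) = 9.305711, coefficient = 2
x_9 = 1.8500, f(x_9) = 11.765666, coefficient = 4
x_10 = 2.0000, f(x_10) = 14.778112, coefficient = 1

I ≈ (0.150000/3) × 164.270082 = 8.213504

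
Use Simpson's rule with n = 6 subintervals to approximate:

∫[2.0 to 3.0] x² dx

f(x) = x²
a = 2.0, b = 3.0, n = 6
h = (b - a)/n = 0.166667

Simpson's rule: (h/3)[f(x₀) + 4f(x₁) + 2f(x₂) + ... + f(xₙ)]

x_0 = 2.0000, f(x_0) = 4.000000, coefficient = 1
x_1 = 2.1667, f(x_1) = 4.694444, coefficient = 4
x_2 = 2.3333, f(x_2) = 5.444444, coefficient = 2
x_3 = 2.5000, f(x_3) = 6.250000, coefficient = 4
x_4 = 2.6667, f(x_4) = 7.111111, coefficient = 2
x_5 = 2.8333, f(x_5) = 8.027778, coefficient = 4
x_6 = 3.0000, f(x_6) = 9.000000, coefficient = 1

I ≈ (0.166667/3) × 114.000000 = 6.333333
Exact value: 6.333333
Error: 0.000000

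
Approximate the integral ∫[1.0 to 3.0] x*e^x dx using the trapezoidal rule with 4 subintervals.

f(x) = x*e^x
a = 1.0, b = 3.0, n = 4
h = (b - a)/n = 0.500000

Trapezoidal rule: (h/2)[f(x₀) + 2f(x₁) + 2f(x₂) + ... + f(xₙ)]

x_0 = 1.0000, f(x_0) = 2.718282, coefficient = 1
x_1 = 1.5000, f(x_1) = 6.722534, coefficient = 2
x_2 = 2.0000, f(x_2) = 14.778112, coefficient = 2
x_3 = 2.5000, f(x_3) = 30.456235, coefficient = 2
x_4 = 3.0000, f(x_4) = 60.256611, coefficient = 1

I ≈ (0.500000/2) × 166.888654 = 41.722164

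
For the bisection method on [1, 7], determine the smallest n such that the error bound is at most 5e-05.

We need (b-a)/2^n ≤ 5e-05
(7 - 1)/2^n ≤ 5e-05
6/2^n ≤ 5e-05
2^n ≥ 120000
n ≥ log₂(120000) = 16.87
n ≥ 17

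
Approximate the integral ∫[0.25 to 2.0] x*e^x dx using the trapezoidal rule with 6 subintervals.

f(x) = x*e^x
a = 0.25, b = 2.0, n = 6
h = (b - a)/n = 0.291667

Trapezoidal rule: (h/2)[f(x₀) + 2f(x₁) + 2f(x₂) + ... + f(xₙ)]

x_0 = 0.2500, f(x_0) = 0.321006, coefficient = 1
x_1 = 0.5417, f(x_1) = 0.931054, coefficient = 2
x_2 = 0.8333, f(x_2) = 1.917480, coefficient = 2
x_3 = 1.1250, f(x_3) = 3.465244, coefficient = 2
x_4 = 1.4167, f(x_4) = 5.841417, coefficient = 2
x_5 = 1.7083, f(x_5) = 9.429580, coefficient = 2
x_6 = 2.0000, f(x_6) = 14.778112, coefficient = 1

I ≈ (0.291667/2) × 58.268668 = 8.497514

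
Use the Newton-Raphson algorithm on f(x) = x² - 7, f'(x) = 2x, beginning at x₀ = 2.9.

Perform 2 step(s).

f(x) = x² - 7
f'(x) = 2x
x₀ = 2.9

Newton-Raphson formula: x_{n+1} = x_n - f(x_n)/f'(x_n)

Iteration 1:
  f(2.900000) = 1.410000
  f'(2.900000) = 5.800000
  x_1 = 2.900000 - 1.410000/5.800000 = 2.656897
Iteration 2:
  f(2.656897) = 0.059099
  f'(2.656897) = 5.313793
  x_2 = 2.656897 - 0.059099/5.313793 = 2.645775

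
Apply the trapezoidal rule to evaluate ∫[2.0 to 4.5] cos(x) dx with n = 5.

f(x) = cos(x)
a = 2.0, b = 4.5, n = 5
h = (b - a)/n = 0.500000

Trapezoidal rule: (h/2)[f(x₀) + 2f(x₁) + 2f(x₂) + ... + f(xₙ)]

x_0 = 2.0000, f(x_0) = -0.416147, coefficient = 1
x_1 = 2.5000, f(x_1) = -0.801144, coefficient = 2
x_2 = 3.0000, f(x_2) = -0.989992, coefficient = 2
x_3 = 3.5000, f(x_3) = -0.936457, coefficient = 2
x_4 = 4.0000, f(x_4) = -0.653644, coefficient = 2
x_5 = 4.5000, f(x_5) = -0.210796, coefficient = 1

I ≈ (0.500000/2) × -7.389415 = -1.847354
Exact value: -1.886828
Error: 0.039474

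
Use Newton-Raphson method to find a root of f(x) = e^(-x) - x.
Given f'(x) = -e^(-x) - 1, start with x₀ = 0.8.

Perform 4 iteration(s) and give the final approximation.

f(x) = e^(-x) - x
f'(x) = -e^(-x) - 1
x₀ = 0.8

Newton-Raphson formula: x_{n+1} = x_n - f(x_n)/f'(x_n)

Iteration 1:
  f(0.800000) = -0.350671
  f'(0.800000) = -1.449329
  x_1 = 0.800000 - (-0.350671)/(-1.449329) = 0.558046
Iteration 2:
  f(0.558046) = 0.014280
  f'(0.558046) = -1.572326
  x_2 = 0.558046 - 0.014280/(-1.572326) = 0.567128
Iteration 3:
  f(0.567128) = 0.000024
  f'(0.567128) = -1.567152
  x_3 = 0.567128 - 0.000024/(-1.567152) = 0.567143
Iteration 4:
  f(0.567143) = 0.000000
  f'(0.567143) = -1.567143
  x_4 = 0.567143 - 0.000000/(-1.567143) = 0.567143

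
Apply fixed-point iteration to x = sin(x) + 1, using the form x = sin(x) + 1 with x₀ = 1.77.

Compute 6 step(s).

Equation: x = sin(x) + 1
Fixed-point form: x = sin(x) + 1
x₀ = 1.77

x_1 = g(1.770000) = 1.980224
x_2 = g(1.980224) = 1.917349
x_3 = g(1.917349) = 1.940549
x_4 = g(1.940549) = 1.932417
x_5 = g(1.932417) = 1.935325
x_6 = g(1.935325) = 1.934292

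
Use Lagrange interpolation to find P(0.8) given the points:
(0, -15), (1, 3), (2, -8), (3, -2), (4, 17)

Lagrange interpolation formula:
P(x) = Σ yᵢ × Lᵢ(x)
where Lᵢ(x) = Π_{j≠i} (x - xⱼ)/(xᵢ - xⱼ)

L_0(0.8) = (0.8 - 1)/(0 - 1) × (0.8 - 2)/(0 - 2) × (0.8 - 3)/(0 - 3) × (0.8 - 4)/(0 - 4) = 0.070400
L_1(0.8) = (0.8 - 0)/(1 - 0) × (0.8 - 2)/(1 - 2) × (0.8 - 3)/(1 - 3) × (0.8 - 4)/(1 - 4) = 1.126400
L_2(0.8) = (0.8 - 0)/(2 - 0) × (0.8 - 1)/(2 - 1) × (0.8 - 3)/(2 - 3) × (0.8 - 4)/(2 - 4) = -0.281600
L_3(0.8) = (0.8 - 0)/(3 - 0) × (0.8 - 1)/(3 - 1) × (0.8 - 2)/(3 - 2) × (0.8 - 4)/(3 - 4) = 0.102400
L_4(0.8) = (0.8 - 0)/(4 - 0) × (0.8 - 1)/(4 - 1) × (0.8 - 2)/(4 - 2) × (0.8 - 3)/(4 - 3) = -0.017600

P(0.8) = (-15)×L_0(0.8) + 3×L_1(0.8) + (-8)×L_2(0.8) + (-2)×L_3(0.8) + 17×L_4(0.8)
P(0.8) = 4.072000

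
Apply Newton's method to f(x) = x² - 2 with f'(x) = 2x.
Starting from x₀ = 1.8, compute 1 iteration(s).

f(x) = x² - 2
f'(x) = 2x
x₀ = 1.8

Newton-Raphson formula: x_{n+1} = x_n - f(x_n)/f'(x_n)

Iteration 1:
  f(1.800000) = 1.240000
  f'(1.800000) = 3.600000
  x_1 = 1.800000 - 1.240000/3.600000 = 1.455556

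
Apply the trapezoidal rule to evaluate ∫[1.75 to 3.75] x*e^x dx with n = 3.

f(x) = x*e^x
a = 1.75, b = 3.75, n = 3
h = (b - a)/n = 0.666667

Trapezoidal rule: (h/2)[f(x₀) + 2f(x₁) + 2f(x₂) + ... + f(xₙ)]

x_0 = 1.7500, f(x_0) = 10.070555, coefficient = 1
x_1 = 2.4167, f(x_1) = 27.087053, coefficient = 2
x_2 = 3.0833, f(x_2) = 67.312409, coefficient = 2
x_3 = 3.7500, f(x_3) = 159.454058, coefficient = 1

I ≈ (0.666667/2) × 358.323534 = 119.441178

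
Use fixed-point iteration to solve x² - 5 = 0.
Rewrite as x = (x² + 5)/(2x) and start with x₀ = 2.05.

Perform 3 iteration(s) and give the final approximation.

Equation: x² - 5 = 0
Fixed-point form: x = (x² + 5)/(2x)
x₀ = 2.05

x_1 = g(2.050000) = 2.244512
x_2 = g(2.244512) = 2.236084
x_3 = g(2.236084) = 2.236068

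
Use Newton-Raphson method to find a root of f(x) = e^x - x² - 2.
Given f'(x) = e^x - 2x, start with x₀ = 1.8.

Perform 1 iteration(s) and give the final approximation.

f(x) = e^x - x² - 2
f'(x) = e^x - 2x
x₀ = 1.8

Newton-Raphson formula: x_{n+1} = x_n - f(x_n)/f'(x_n)

Iteration 1:
  f(1.800000) = 0.809647
  f'(1.800000) = 2.449647
  x_1 = 1.800000 - 0.809647/2.449647 = 1.469484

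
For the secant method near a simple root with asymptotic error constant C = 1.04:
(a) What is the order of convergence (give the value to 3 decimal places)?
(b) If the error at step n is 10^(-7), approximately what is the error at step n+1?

(a) Secant method has superlinear convergence with order φ = (1+√5)/2 ≈ 1.618.
    This means |e_{n+1}| ≈ C|e_n|^1.618.

(b) With |e_n| = 10^(-7) and C = 1.04:
    |e_{n+1}| ≈ 1.04 × (10^(-7))^1.618 = 1.04 × 10^(-11.33)

(a) ≈ 1.618 (golden ratio); (b) |e_{n+1}| ≈ 4.907e-12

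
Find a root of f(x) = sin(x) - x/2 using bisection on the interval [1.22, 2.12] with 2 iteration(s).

f(x) = sin(x) - x/2
Initial interval: [1.22, 2.12]

Iteration 1:
  c_1 = (1.220000 + 2.120000)/2 = 1.670000
  f(c_1) = f(1.670000) = 0.160083
  f(a) × f(c) ≥ 0, new interval: [1.670000, 2.120000]
Iteration 2:
  c_2 = (1.670000 + 2.120000)/2 = 1.895000
  f(c_2) = f(1.895000) = 0.000405
  f(a) × f(c) ≥ 0, new interval: [1.895000, 2.120000]

After 2 iteration(s), the approximation is c_2 = 1.895000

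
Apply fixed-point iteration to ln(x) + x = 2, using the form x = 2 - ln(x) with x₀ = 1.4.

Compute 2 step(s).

Equation: ln(x) + x = 2
Fixed-point form: x = 2 - ln(x)
x₀ = 1.4

x_1 = g(1.400000) = 1.663528
x_2 = g(1.663528) = 1.491059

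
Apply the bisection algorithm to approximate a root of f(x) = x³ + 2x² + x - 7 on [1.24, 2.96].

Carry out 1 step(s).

f(x) = x³ + 2x² + x - 7
Initial interval: [1.24, 2.96]

Iteration 1:
  c_1 = (1.240000 + 2.960000)/2 = 2.100000
  f(c_1) = f(2.100000) = 13.181000
  f(a) × f(c) < 0, new interval: [1.240000, 2.100000]

After 1 iteration(s), the approximation is c_1 = 2.100000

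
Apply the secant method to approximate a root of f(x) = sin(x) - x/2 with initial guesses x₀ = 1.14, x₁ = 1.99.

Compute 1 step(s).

f(x) = sin(x) - x/2
x₀ = 1.14, x₁ = 1.99

Secant formula: x_{n+1} = x_n - f(x_n)(x_n - x_{n-1})/(f(x_n) - f(x_{n-1}))

Iteration 1:
  f(1.140000) = 0.338633
  f(1.990000) = -0.081587
  x_2 = 1.990000 - (-0.081587)×(1.990000 - 1.140000)/(-0.081587 - 0.338633)
       = 1.824971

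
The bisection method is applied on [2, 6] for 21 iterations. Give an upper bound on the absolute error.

Bisection error bound: |error| ≤ (b-a)/2^n
|error| ≤ (6 - 2)/2^21 = 4/2^21
|error| ≤ 0.0000019073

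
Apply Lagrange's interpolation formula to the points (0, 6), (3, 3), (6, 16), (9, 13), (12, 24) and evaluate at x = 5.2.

Lagrange interpolation formula:
P(x) = Σ yᵢ × Lᵢ(x)
where Lᵢ(x) = Π_{j≠i} (x - xⱼ)/(xᵢ - xⱼ)

L_0(5.2) = (5.2 - 3)/(0 - 3) × (5.2 - 6)/(0 - 6) × (5.2 - 9)/(0 - 9) × (5.2 - 12)/(0 - 12) = -0.023394
L_1(5.2) = (5.2 - 0)/(3 - 0) × (5.2 - 6)/(3 - 6) × (5.2 - 9)/(3 - 9) × (5.2 - 12)/(3 - 12) = 0.221182
L_2(5.2) = (5.2 - 0)/(6 - 0) × (5.2 - 3)/(6 - 3) × (5.2 - 9)/(6 - 9) × (5.2 - 12)/(6 - 12) = 0.912375
L_3(5.2) = (5.2 - 0)/(9 - 0) × (5.2 - 3)/(9 - 3) × (5.2 - 6)/(9 - 6) × (5.2 - 12)/(9 - 12) = -0.128053
L_4(5.2) = (5.2 - 0)/(12 - 0) × (5.2 - 3)/(12 - 3) × (5.2 - 6)/(12 - 6) × (5.2 - 9)/(12 - 9) = 0.017890

P(5.2) = 6×L_0(5.2) + 3×L_1(5.2) + 16×L_2(5.2) + 13×L_3(5.2) + 24×L_4(5.2)
P(5.2) = 13.885853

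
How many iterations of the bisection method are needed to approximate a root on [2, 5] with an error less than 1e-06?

We need (b-a)/2^n ≤ 1e-06
(5 - 2)/2^n ≤ 1e-06
3/2^n ≤ 1e-06
2^n ≥ 3000000
n ≥ log₂(3000000) = 21.52
n ≥ 22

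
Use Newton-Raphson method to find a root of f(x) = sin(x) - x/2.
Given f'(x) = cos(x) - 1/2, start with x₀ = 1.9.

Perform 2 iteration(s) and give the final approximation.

f(x) = sin(x) - x/2
f'(x) = cos(x) - 1/2
x₀ = 1.9

Newton-Raphson formula: x_{n+1} = x_n - f(x_n)/f'(x_n)

Iteration 1:
  f(1.900000) = -0.003700
  f'(1.900000) = -0.823290
  x_1 = 1.900000 - (-0.003700)/(-0.823290) = 1.895506
Iteration 2:
  f(1.895506) = -0.000010
  f'(1.895506) = -0.819034
  x_2 = 1.895506 - (-0.000010)/(-0.819034) = 1.895494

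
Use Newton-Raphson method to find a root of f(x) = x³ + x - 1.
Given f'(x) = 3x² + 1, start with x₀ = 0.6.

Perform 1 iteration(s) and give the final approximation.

f(x) = x³ + x - 1
f'(x) = 3x² + 1
x₀ = 0.6

Newton-Raphson formula: x_{n+1} = x_n - f(x_n)/f'(x_n)

Iteration 1:
  f(0.600000) = -0.184000
  f'(0.600000) = 2.080000
  x_1 = 0.600000 - (-0.184000)/2.080000 = 0.688462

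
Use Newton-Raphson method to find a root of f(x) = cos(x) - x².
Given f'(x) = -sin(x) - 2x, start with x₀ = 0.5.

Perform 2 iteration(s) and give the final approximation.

f(x) = cos(x) - x²
f'(x) = -sin(x) - 2x
x₀ = 0.5

Newton-Raphson formula: x_{n+1} = x_n - f(x_n)/f'(x_n)

Iteration 1:
  f(0.500000) = 0.627583
  f'(0.500000) = -1.479426
  x_1 = 0.500000 - 0.627583/(-1.479426) = 0.924207
Iteration 2:
  f(0.924207) = -0.251691
  f'(0.924207) = -2.646557
  x_2 = 0.924207 - (-0.251691)/(-2.646557) = 0.829106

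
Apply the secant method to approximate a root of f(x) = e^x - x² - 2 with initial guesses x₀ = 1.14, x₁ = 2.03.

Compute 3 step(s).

f(x) = e^x - x² - 2
x₀ = 1.14, x₁ = 2.03

Secant formula: x_{n+1} = x_n - f(x_n)(x_n - x_{n-1})/(f(x_n) - f(x_{n-1}))

Iteration 1:
  f(1.140000) = -0.172832
  f(2.030000) = 1.493186
  x_2 = 2.030000 - 1.493186×(2.030000 - 1.140000)/(1.493186 - (-0.172832))
       = 1.232328
Iteration 2:
  f(2.030000) = 1.493186
  f(1.232328) = -0.089429
  x_3 = 1.232328 - (-0.089429)×(1.232328 - 2.030000)/(-0.089429 - 1.493186)
       = 1.277402
Iteration 3:
  f(1.232328) = -0.089429
  f(1.277402) = -0.044448
  x_4 = 1.277402 - (-0.044448)×(1.277402 - 1.232328)/(-0.044448 - (-0.089429))
       = 1.321942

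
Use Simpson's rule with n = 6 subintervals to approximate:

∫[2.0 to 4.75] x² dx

f(x) = x²
a = 2.0, b = 4.75, n = 6
h = (b - a)/n = 0.458333

Simpson's rule: (h/3)[f(x₀) + 4f(x₁) + 2f(x₂) + ... + f(xₙ)]

x_0 = 2.0000, f(x_0) = 4.000000, coefficient = 1
x_1 = 2.4583, f(x_1) = 6.043403, coefficient = 4
x_2 = 2.9167, f(x_2) = 8.506944, coefficient = 2
x_3 = 3.3750, f(x_3) = 11.390625, coefficient = 4
x_4 = 3.8333, f(x_4) = 14.694444, coefficient = 2
x_5 = 4.2917, f(x_5) = 18.418403, coefficient = 4
x_6 = 4.7500, f(x_6) = 22.562500, coefficient = 1

I ≈ (0.458333/3) × 216.375000 = 33.057292
Exact value: 33.057292
Error: 0.000000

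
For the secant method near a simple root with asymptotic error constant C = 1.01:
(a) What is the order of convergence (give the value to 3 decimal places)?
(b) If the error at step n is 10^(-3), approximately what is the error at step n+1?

(a) Secant method has superlinear convergence with order φ = (1+√5)/2 ≈ 1.618.
    This means |e_{n+1}| ≈ C|e_n|^1.618.

(b) With |e_n| = 10^(-3) and C = 1.01:
    |e_{n+1}| ≈ 1.01 × (10^(-3))^1.618 = 1.01 × 10^(-4.85)

(a) ≈ 1.618 (golden ratio); (b) |e_{n+1}| ≈ 1.413e-05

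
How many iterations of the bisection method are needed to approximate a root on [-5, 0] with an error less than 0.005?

We need (b-a)/2^n ≤ 0.005
(0 - (-5))/2^n ≤ 0.005
5/2^n ≤ 0.005
2^n ≥ 1000
n ≥ log₂(1000) = 9.97
n ≥ 10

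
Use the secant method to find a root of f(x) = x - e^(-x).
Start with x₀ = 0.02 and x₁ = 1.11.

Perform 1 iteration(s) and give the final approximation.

f(x) = x - e^(-x)
x₀ = 0.02, x₁ = 1.11

Secant formula: x_{n+1} = x_n - f(x_n)(x_n - x_{n-1})/(f(x_n) - f(x_{n-1}))

Iteration 1:
  f(0.020000) = -0.960199
  f(1.110000) = 0.780441
  x_2 = 1.110000 - 0.780441×(1.110000 - 0.020000)/(0.780441 - (-0.960199))
       = 0.621283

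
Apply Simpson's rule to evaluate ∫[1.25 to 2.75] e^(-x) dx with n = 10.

f(x) = e^(-x)
a = 1.25, b = 2.75, n = 10
h = (b - a)/n = 0.150000

Simpson's rule: (h/3)[f(x₀) + 4f(x₁) + 2f(x₂) + ... + f(xₙ)]

x_0 = 1.2500, f(x_0) = 0.286505, coefficient = 1
x_1 = 1.4000, f(x_1) = 0.246597, coefficient = 4
x_2 = 1.5500, f(x_2) = 0.212248, coefficient = 2
x_3 = 1.7000, f(x_3) = 0.182684, coefficient = 4
x_4 = 1.8500, f(x_4) = 0.157237, coefficient = 2
x_5 = 2.0000, f(x_5) = 0.135335, coefficient = 4
x_6 = 2.1500, f(x_6) = 0.116484, coefficient = 2
x_7 = 2.3000, f(x_7) = 0.100259, coefficient = 4
x_8 = 2.4500, f(x_8) = 0.086294, coefficient = 2
x_9 = 2.6000, f(x_9) = 0.074274, coefficient = 4
x_10 = 2.7500, f(x_10) = 0.063928, coefficient = 1

I ≈ (0.150000/3) × 4.451551 = 0.222578
Exact value: 0.222577
Error: 0.000001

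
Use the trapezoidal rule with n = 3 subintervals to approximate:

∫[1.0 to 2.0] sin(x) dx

f(x) = sin(x)
a = 1.0, b = 2.0, n = 3
h = (b - a)/n = 0.333333

Trapezoidal rule: (h/2)[f(x₀) + 2f(x₁) + 2f(x₂) + ... + f(xₙ)]

x_0 = 1.0000, f(x_0) = 0.841471, coefficient = 1
x_1 = 1.3333, f(x_1) = 0.971938, coefficient = 2
x_2 = 1.6667, f(x_2) = 0.995408, coefficient = 2
x_3 = 2.0000, f(x_3) = 0.909297, coefficient = 1

I ≈ (0.333333/2) × 5.685460 = 0.947577
Exact value: 0.956449
Error: 0.008872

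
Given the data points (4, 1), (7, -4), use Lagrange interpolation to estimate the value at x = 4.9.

Lagrange interpolation formula:
P(x) = Σ yᵢ × Lᵢ(x)
where Lᵢ(x) = Π_{j≠i} (x - xⱼ)/(xᵢ - xⱼ)

L_0(4.9) = (4.9 - 7)/(4 - 7) = 0.700000
L_1(4.9) = (4.9 - 4)/(7 - 4) = 0.300000

P(4.9) = 1×L_0(4.9) + (-4)×L_1(4.9)
P(4.9) = -0.500000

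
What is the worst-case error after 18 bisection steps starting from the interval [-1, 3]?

Bisection error bound: |error| ≤ (b-a)/2^n
|error| ≤ (3 - (-1))/2^18 = 4/2^18
|error| ≤ 0.0000152588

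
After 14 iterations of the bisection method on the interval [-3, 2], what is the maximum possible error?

Bisection error bound: |error| ≤ (b-a)/2^n
|error| ≤ (2 - (-3))/2^14 = 5/2^14
|error| ≤ 0.0003051758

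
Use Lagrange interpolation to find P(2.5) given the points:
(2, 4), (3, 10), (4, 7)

Lagrange interpolation formula:
P(x) = Σ yᵢ × Lᵢ(x)
where Lᵢ(x) = Π_{j≠i} (x - xⱼ)/(xᵢ - xⱼ)

L_0(2.5) = (2.5 - 3)/(2 - 3) × (2.5 - 4)/(2 - 4) = 0.375000
L_1(2.5) = (2.5 - 2)/(3 - 2) × (2.5 - 4)/(3 - 4) = 0.750000
L_2(2.5) = (2.5 - 2)/(4 - 2) × (2.5 - 3)/(4 - 3) = -0.125000

P(2.5) = 4×L_0(2.5) + 10×L_1(2.5) + 7×L_2(2.5)
P(2.5) = 8.125000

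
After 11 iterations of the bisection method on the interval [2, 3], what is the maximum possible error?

Bisection error bound: |error| ≤ (b-a)/2^n
|error| ≤ (3 - 2)/2^11 = 1/2^11
|error| ≤ 0.0004882812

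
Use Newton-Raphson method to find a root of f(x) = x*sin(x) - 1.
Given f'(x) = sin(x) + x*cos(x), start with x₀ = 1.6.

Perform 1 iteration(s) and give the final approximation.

f(x) = x*sin(x) - 1
f'(x) = sin(x) + x*cos(x)
x₀ = 1.6

Newton-Raphson formula: x_{n+1} = x_n - f(x_n)/f'(x_n)

Iteration 1:
  f(1.600000) = 0.599318
  f'(1.600000) = 0.952854
  x_1 = 1.600000 - 0.599318/0.952854 = 0.971029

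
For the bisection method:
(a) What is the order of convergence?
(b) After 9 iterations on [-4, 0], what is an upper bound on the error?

(a) Bisection has linear (order 1) convergence; the error is halved each step.

(b) Error bound = (b-a)/2^n = (0 - (-4))/2^{9}
    = 4/2^{9}

(a) 1 (linear); (b) error ≤ 7.81e-03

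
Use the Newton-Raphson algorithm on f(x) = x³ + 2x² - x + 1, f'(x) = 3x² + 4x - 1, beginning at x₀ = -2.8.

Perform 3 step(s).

f(x) = x³ + 2x² - x + 1
f'(x) = 3x² + 4x - 1
x₀ = -2.8

Newton-Raphson formula: x_{n+1} = x_n - f(x_n)/f'(x_n)

Iteration 1:
  f(-2.800000) = -2.472000
  f'(-2.800000) = 11.320000
  x_1 = -2.800000 - (-2.472000)/11.320000 = -2.581625
Iteration 2:
  f(-2.581625) = -0.294786
  f'(-2.581625) = 8.667868
  x_2 = -2.581625 - (-0.294786)/8.667868 = -2.547616
Iteration 3:
  f(-2.547616) = -0.006605
  f'(-2.547616) = 8.280582
  x_3 = -2.547616 - (-0.006605)/8.280582 = -2.546819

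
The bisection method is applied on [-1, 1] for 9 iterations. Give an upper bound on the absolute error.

Bisection error bound: |error| ≤ (b-a)/2^n
|error| ≤ (1 - (-1))/2^9 = 2/2^9
|error| ≤ 0.0039062500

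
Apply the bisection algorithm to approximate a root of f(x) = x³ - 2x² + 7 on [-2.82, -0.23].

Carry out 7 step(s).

f(x) = x³ - 2x² + 7
Initial interval: [-2.82, -0.23]

Iteration 1:
  c_1 = (-2.820000 + (-0.230000))/2 = -1.525000
  f(c_1) = f(-1.525000) = -1.197828
  f(a) × f(c) ≥ 0, new interval: [-1.525000, -0.230000]
Iteration 2:
  c_2 = (-1.525000 + (-0.230000))/2 = -0.877500
  f(c_2) = f(-0.877500) = 4.784307
  f(a) × f(c) < 0, new interval: [-1.525000, -0.877500]
Iteration 3:
  c_3 = (-1.525000 + (-0.877500))/2 = -1.201250
  f(c_3) = f(-1.201250) = 2.380591
  f(a) × f(c) < 0, new interval: [-1.525000, -1.201250]
Iteration 4:
  c_4 = (-1.525000 + (-1.201250))/2 = -1.363125
  f(c_4) = f(-1.363125) = 0.750945
  f(a) × f(c) < 0, new interval: [-1.525000, -1.363125]
Iteration 5:
  c_5 = (-1.525000 + (-1.363125))/2 = -1.444062
  f(c_5) = f(-1.444062) = -0.181960
  f(a) × f(c) ≥ 0, new interval: [-1.444062, -1.363125]
Iteration 6:
  c_6 = (-1.444062 + (-1.363125))/2 = -1.403594
  f(c_6) = f(-1.403594) = 0.294664
  f(a) × f(c) < 0, new interval: [-1.444062, -1.403594]
Iteration 7:
  c_7 = (-1.444062 + (-1.403594))/2 = -1.423828
  f(c_7) = f(-1.423828) = 0.058919
  f(a) × f(c) < 0, new interval: [-1.444062, -1.423828]

After 7 iteration(s), the approximation is c_7 = -1.423828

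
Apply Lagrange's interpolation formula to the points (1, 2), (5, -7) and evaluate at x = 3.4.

Lagrange interpolation formula:
P(x) = Σ yᵢ × Lᵢ(x)
where Lᵢ(x) = Π_{j≠i} (x - xⱼ)/(xᵢ - xⱼ)

L_0(3.4) = (3.4 - 5)/(1 - 5) = 0.400000
L_1(3.4) = (3.4 - 1)/(5 - 1) = 0.600000

P(3.4) = 2×L_0(3.4) + (-7)×L_1(3.4)
P(3.4) = -3.400000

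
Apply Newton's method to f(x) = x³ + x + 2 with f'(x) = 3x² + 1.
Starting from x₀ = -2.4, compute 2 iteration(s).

f(x) = x³ + x + 2
f'(x) = 3x² + 1
x₀ = -2.4

Newton-Raphson formula: x_{n+1} = x_n - f(x_n)/f'(x_n)

Iteration 1:
  f(-2.400000) = -14.224000
  f'(-2.400000) = 18.280000
  x_1 = -2.400000 - (-14.224000)/18.280000 = -1.621882
Iteration 2:
  f(-1.621882) = -3.888243
  f'(-1.621882) = 8.891502
  x_2 = -1.621882 - (-3.888243)/8.891502 = -1.184583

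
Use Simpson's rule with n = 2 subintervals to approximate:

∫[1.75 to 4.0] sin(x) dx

f(x) = sin(x)
a = 1.75, b = 4.0, n = 2
h = (b - a)/n = 1.125000

Simpson's rule: (h/3)[f(x₀) + 4f(x₁) + 2f(x₂) + ... + f(xₙ)]

x_0 = 1.7500, f(x_0) = 0.983986, coefficient = 1
x_1 = 2.8750, f(x_1) = 0.263446, coefficient = 4
x_2 = 4.0000, f(x_2) = -0.756802, coefficient = 1

I ≈ (1.125000/3) × 1.280967 = 0.480363
Exact value: 0.475398
Error: 0.004965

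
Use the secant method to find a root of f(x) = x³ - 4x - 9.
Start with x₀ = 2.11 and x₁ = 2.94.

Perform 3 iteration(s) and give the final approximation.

f(x) = x³ - 4x - 9
x₀ = 2.11, x₁ = 2.94

Secant formula: x_{n+1} = x_n - f(x_n)(x_n - x_{n-1})/(f(x_n) - f(x_{n-1}))

Iteration 1:
  f(2.110000) = -8.046069
  f(2.940000) = 4.652184
  x_2 = 2.940000 - 4.652184×(2.940000 - 2.110000)/(4.652184 - (-8.046069))
       = 2.635918
Iteration 2:
  f(2.940000) = 4.652184
  f(2.635918) = -1.229149
  x_3 = 2.635918 - (-1.229149)×(2.635918 - 2.940000)/(-1.229149 - 4.652184)
       = 2.699468
Iteration 3:
  f(2.635918) = -1.229149
  f(2.699468) = -0.126497
  x_4 = 2.699468 - (-0.126497)×(2.699468 - 2.635918)/(-0.126497 - (-1.229149))
       = 2.706759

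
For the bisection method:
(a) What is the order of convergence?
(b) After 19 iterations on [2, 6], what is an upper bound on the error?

(a) Bisection has linear (order 1) convergence; the error is halved each step.

(b) Error bound = (b-a)/2^n = (6 - 2)/2^{19}
    = 4/2^{19}

(a) 1 (linear); (b) error ≤ 7.63e-06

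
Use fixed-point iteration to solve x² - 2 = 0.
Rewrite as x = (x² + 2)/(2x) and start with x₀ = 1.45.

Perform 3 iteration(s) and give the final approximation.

Equation: x² - 2 = 0
Fixed-point form: x = (x² + 2)/(2x)
x₀ = 1.45

x_1 = g(1.450000) = 1.414655
x_2 = g(1.414655) = 1.414214
x_3 = g(1.414214) = 1.414214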